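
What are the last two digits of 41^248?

Successive squares of 41 mod 100: 41^1≡41, 41^2≡81, 41^4≡61, 41^8≡21, 41^16≡41, 41^32≡81, 41^64≡61, 41^128≡21.
Since 248 = 8 + 16 + 32 + 64 + 128 in binary, 41^248 ≡ 21·41·81·61·21 ≡ 21 (mod 100).

21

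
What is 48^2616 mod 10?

Powers of 8 mod 10 repeat with period 4: 8, 4, 2, 6.
2616 leaves remainder 0 on division by 4, so 48^2616 ends in 6.

6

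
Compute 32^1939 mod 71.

1

Square-and-reduce mod 71: 32^1≡32, 32^2≡30, 32^4≡48, 32^8≡32, 32^16≡30, 32^32≡48, 32^64≡32, 32^128≡30, 32^256≡48, 32^512≡32, 32^1024≡30.
Since 1939 = 1 + 2 + 16 + 128 + 256 + 512 + 1024 in binary, 32^1939 ≡ 32·30·30·30·48·32·30 ≡ 1 (mod 71).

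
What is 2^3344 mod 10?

6

The units digit of 2^n cycles with period 4: 2, 4, 8, 6, …
3344 mod 4 = 0, so the last digit matches 2^4 = 6.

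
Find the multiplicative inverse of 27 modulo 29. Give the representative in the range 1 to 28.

14

27·14 = 378 = 13·29 + 1, so 27⁻¹ ≡ 14 (mod 29).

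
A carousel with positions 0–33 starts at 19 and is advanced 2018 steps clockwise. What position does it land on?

2018 mod 34 = 12 (since 59·34 = 2006).
(19 + 12) mod 34 = 31.

31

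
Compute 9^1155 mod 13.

Successive squares of 9 mod 13: 9^1≡9, 9^2≡3, 9^4≡9, 9^8≡3, 9^16≡9, 9^32≡3, 9^64≡9, 9^128≡3, 9^256≡9, 9^512≡3, 9^1024≡9.
Since 1155 = 1 + 2 + 128 + 1024 in binary, 9^1155 ≡ 9·3·3·9 ≡ 1 (mod 13).

1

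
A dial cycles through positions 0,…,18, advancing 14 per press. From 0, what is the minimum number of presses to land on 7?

10

14⁻¹ ≡ 15 (mod 19) because 14·15 = 210 = 11·19 + 1.
So x ≡ 15·7 = 105 ≡ 10 (mod 19).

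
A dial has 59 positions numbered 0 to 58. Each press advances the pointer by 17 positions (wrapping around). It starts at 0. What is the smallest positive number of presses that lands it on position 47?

34

17⁻¹ ≡ 7 (mod 59) because 17·7 = 119 = 2·59 + 1.
So x ≡ 7·47 = 329 ≡ 34 (mod 59).
Check: 17·34 = 578 = 9·59 + 47.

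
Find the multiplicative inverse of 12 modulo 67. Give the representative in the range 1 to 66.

12·28 = 336 = 5·67 + 1, so 12⁻¹ ≡ 28 (mod 67).

28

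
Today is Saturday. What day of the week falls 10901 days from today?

Dividing 10901 by 7 gives quotient 1557 and remainder 2.
Saturday + 2 days → Monday.

Monday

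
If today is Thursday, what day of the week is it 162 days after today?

Friday

Dividing 162 by 7 gives quotient 23 and remainder 1.
Thursday + 1 day → Friday.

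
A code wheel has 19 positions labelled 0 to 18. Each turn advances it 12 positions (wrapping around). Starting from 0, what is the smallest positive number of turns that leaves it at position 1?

8

19 = 1·12 + 7
12 = 1·7 + 5
7 = 1·5 + 2
5 = 2·2 + 1
2 = 2·1 + 0
Back-substituting gives 12·8 ≡ 1 (mod 19).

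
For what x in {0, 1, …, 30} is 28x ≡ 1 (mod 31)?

10

28⁻¹ ≡ 10 (mod 31) because 28·10 = 280 = 9·31 + 1.
Multiplying both sides by 10: x ≡ 10·1 = 10 ≡ 10 (mod 31).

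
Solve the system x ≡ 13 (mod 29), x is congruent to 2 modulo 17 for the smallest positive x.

x ≡ 2 (mod 17) gives x ∈ {2, 19, 36, 53, 70, 87, 104, 121, …}.
The first of these with x mod 29 = 13 is 274.

274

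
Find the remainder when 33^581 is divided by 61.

33

Successive squares of 33 mod 61: 33^1≡33, 33^2≡52, 33^4≡20, 33^8≡34, 33^16≡58, 33^32≡9, 33^64≡20, 33^128≡34, 33^256≡58, 33^512≡9.
Since 581 = 1 + 4 + 64 + 512 in binary, 33^581 ≡ 33·20·20·9 ≡ 33 (mod 61).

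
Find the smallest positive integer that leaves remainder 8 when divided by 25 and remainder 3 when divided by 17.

x ≡ 3 (mod 17) gives x ∈ {3, 20, 37, 54, 71, 88, 105, 122, …}.
The first of these with x mod 25 = 8 is 258.

258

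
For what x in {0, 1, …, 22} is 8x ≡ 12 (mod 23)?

8⁻¹ ≡ 3 (mod 23) because 8·3 = 24 = 1·23 + 1.
So x ≡ 3·12 = 36 ≡ 13 (mod 23).

13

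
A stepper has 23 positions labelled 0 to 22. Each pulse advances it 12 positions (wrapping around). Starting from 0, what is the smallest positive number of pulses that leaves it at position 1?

12·2 = 24 = 1·23 + 1, so 12⁻¹ ≡ 2 (mod 23).

2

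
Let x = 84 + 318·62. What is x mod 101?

318·62 = 19716.
19716 mod 101 = 21 (since 195·101 = 19695).
(84 + 21) mod 101 = 4.

4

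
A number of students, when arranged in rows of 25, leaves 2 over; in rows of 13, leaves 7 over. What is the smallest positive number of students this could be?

202

Since 13·2 ≡ 1 (mod 25), take x = 7 + 13·((2−7)·2 mod 25) = 7 + 13·15 = 202.
Check: 202 mod 25 = 2, 202 mod 13 = 7.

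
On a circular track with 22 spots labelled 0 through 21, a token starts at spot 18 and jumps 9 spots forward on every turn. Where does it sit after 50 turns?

6

50·9 = 450.
450 = 20·22 + 10, so 450 mod 22 = 10.
(18 + 10) mod 22 = 6.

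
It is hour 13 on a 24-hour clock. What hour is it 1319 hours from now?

Dividing 1319 by 24 gives quotient 54 and remainder 23.
(13 + 23) mod 24 = 12.

12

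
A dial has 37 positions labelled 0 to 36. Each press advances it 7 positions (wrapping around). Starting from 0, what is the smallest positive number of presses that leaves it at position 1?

7·16 = 112 = 3·37 + 1, so 7⁻¹ ≡ 16 (mod 37).

16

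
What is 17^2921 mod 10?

7

Powers of 7 mod 10 repeat with period 4: 7, 9, 3, 1.
2921 leaves remainder 1 on division by 4, so 17^2921 ends in 7.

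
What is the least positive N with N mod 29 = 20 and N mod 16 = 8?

136

x ≡ 8 (mod 16) gives x ∈ {8, 24, 40, 56, 72, 88, 104, 120, …}.
The first of these with x mod 29 = 20 is 136.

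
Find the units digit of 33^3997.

3

Last digits of 3^n: 3, 9, 7, 1 (period 4).
3997 leaves remainder 1 on division by 4, so 33^3997 ends in 3.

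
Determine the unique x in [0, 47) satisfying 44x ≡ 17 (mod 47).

The inverse of 44 mod 47 is 31 (since 44·31 = 1364 ≡ 1).
So x ≡ 31·17 = 527 ≡ 10 (mod 47).

10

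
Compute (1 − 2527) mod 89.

2527 = 28·89 + 35, so 2527 mod 89 = 35.
(1 − 35) mod 89 = 55.

55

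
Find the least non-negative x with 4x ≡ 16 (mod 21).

4

The inverse of 4 mod 21 is 16 (since 4·16 = 64 ≡ 1).
Multiplying both sides by 16: x ≡ 16·16 = 256 ≡ 4 (mod 21).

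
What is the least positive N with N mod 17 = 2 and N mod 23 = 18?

87

Since 23·3 ≡ 1 (mod 17), take x = 18 + 23·((2−18)·3 mod 17) = 18 + 23·3 = 87.
Check: 87 mod 17 = 2, 87 mod 23 = 18.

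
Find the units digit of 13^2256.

The units digit of 13^n cycles with period 4: 3, 9, 7, 1, …
2256 leaves remainder 0 on division by 4, so 13^2256 ends in 1.

1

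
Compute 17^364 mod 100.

By repeated squaring mod 100: 17^1≡17, 17^2≡89, 17^4≡21, 17^8≡41, 17^16≡81, 17^32≡61, 17^64≡21, 17^128≡41, 17^256≡81.
Since 364 = 4 + 8 + 32 + 64 + 256 in binary, 17^364 ≡ 21·41·61·21·81 ≡ 21 (mod 100).

21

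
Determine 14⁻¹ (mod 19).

19 = 1·14 + 5
14 = 2·5 + 4
5 = 1·4 + 1
4 = 4·1 + 0
Back-substituting gives 14·15 ≡ 1 (mod 19).

15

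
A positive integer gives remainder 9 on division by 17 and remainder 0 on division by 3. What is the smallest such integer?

x ≡ 0 (mod 3) gives x ∈ {0, 3, 6, 9}.
The first of these with x mod 17 = 9 is 9.

9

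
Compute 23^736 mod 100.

Successive squares of 23 mod 100: 23^1≡23, 23^2≡29, 23^4≡41, 23^8≡81, 23^16≡61, 23^32≡21, 23^64≡41, 23^128≡81, 23^256≡61, 23^512≡21.
Since 736 = 32 + 64 + 128 + 512 in binary, 23^736 ≡ 21·41·81·21 ≡ 61 (mod 100).

61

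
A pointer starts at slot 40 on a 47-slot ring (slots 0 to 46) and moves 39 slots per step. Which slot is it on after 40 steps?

2

40·39 = 1560.
1560 mod 47 = 9 (since 33·47 = 1551).
(40 + 9) mod 47 = 2.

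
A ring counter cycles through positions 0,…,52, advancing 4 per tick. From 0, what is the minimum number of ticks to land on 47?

4⁻¹ ≡ 40 (mod 53) because 4·40 = 160 = 3·53 + 1.
Multiplying both sides by 40: x ≡ 40·47 = 1880 ≡ 25 (mod 53).
Check: 4·25 = 100 = 1·53 + 47.

25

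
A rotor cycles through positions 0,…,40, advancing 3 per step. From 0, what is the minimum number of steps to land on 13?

3⁻¹ ≡ 14 (mod 41) because 3·14 = 42 = 1·41 + 1.
Multiplying both sides by 14: x ≡ 14·13 = 182 ≡ 18 (mod 41).

18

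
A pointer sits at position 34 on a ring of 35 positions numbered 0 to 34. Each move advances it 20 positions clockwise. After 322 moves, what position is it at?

34

322·20 = 6440.
Dividing 6440 by 35 gives quotient 184 and remainder 0.
(34 + 0) mod 35 = 34.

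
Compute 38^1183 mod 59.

By repeated squaring mod 59: 38^1≡38, 38^2≡28, 38^4≡17, 38^8≡53, 38^16≡36, 38^32≡57, 38^64≡4, 38^128≡16, 38^256≡20, 38^512≡46, 38^1024≡51.
1183 = 1 + 2 + 4 + 8 + 16 + 128 + 1024, so 38^1183 ≡ 38·28·17·53·36·16·51 ≡ 44 (mod 59).

44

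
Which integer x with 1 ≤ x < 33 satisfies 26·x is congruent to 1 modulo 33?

33 = 1·26 + 7
26 = 3·7 + 5
7 = 1·5 + 2
5 = 2·2 + 1
2 = 2·1 + 0
Back-substituting gives 26·14 ≡ 1 (mod 33).

14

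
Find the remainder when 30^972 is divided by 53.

1

Square-and-reduce mod 53: 30^1≡30, 30^2≡52, 30^4≡1, 30^8≡1, 30^16≡1, 30^32≡1, 30^64≡1, 30^128≡1, 30^256≡1, 30^512≡1.
Since 972 = 4 + 8 + 64 + 128 + 256 + 512 in binary, 30^972 ≡ 1·1·1·1·1·1 ≡ 1 (mod 53).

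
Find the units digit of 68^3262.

Powers of 8 mod 10 repeat with period 4: 8, 4, 2, 6.
3262 mod 4 = 2, so the last digit matches 8^2 = 4.

4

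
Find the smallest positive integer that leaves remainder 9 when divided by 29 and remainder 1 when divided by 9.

Since 9·13 ≡ 1 (mod 29), take x = 1 + 9·((9−1)·13 mod 29) = 1 + 9·17 = 154.
Check: 154 mod 29 = 9, 154 mod 9 = 1.

154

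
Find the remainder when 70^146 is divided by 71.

Square-and-reduce mod 71: 70^1≡70, 70^2≡1, 70^4≡1, 70^8≡1, 70^16≡1, 70^32≡1, 70^64≡1, 70^128≡1.
Since 146 = 2 + 16 + 128 in binary, 70^146 ≡ 1·1·1 ≡ 1 (mod 71).

1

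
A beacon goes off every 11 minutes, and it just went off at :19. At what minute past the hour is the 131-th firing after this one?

131·11 = 1441.
1441 − 24·60 = 1, so 1441 ≡ 1 (mod 60).
(19 + 1) mod 60 = 20.

20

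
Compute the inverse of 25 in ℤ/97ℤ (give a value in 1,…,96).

66

25·66 = 1650 = 17·97 + 1, so 25⁻¹ ≡ 66 (mod 97).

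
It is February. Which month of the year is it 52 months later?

June

52 mod 12 = 4 (since 4·12 = 48).
February + 4 months → June.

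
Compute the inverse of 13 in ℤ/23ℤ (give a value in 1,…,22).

23 = 1·13 + 10
13 = 1·10 + 3
10 = 3·3 + 1
3 = 3·1 + 0
Back-substituting gives 13·16 ≡ 1 (mod 23).

16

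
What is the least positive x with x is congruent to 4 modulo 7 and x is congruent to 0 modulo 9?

18

x ≡ 4 (mod 7) gives x ∈ {4, 11, 18}.
The first of these with x mod 9 = 0 is 18.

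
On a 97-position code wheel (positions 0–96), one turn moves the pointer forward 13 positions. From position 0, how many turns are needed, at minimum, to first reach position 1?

15

97 = 7·13 + 6
13 = 2·6 + 1
6 = 6·1 + 0
Back-substituting gives 13·15 ≡ 1 (mod 97).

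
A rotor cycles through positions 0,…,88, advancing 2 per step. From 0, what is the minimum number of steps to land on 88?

44

2⁻¹ ≡ 45 (mod 89) because 2·45 = 90 = 1·89 + 1.
Multiplying both sides by 45: x ≡ 45·88 = 3960 ≡ 44 (mod 89).
Check: 2·44 = 88 = 0·89 + 88.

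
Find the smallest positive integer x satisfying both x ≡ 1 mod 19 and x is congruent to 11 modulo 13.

115

Since 13·3 ≡ 1 (mod 19), take x = 11 + 13·((1−11)·3 mod 19) = 11 + 13·8 = 115.
Check: 115 mod 19 = 1, 115 mod 13 = 11.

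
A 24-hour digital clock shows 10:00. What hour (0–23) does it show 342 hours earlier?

4

342 − 14·24 = 6, so 342 ≡ 6 (mod 24).
(10 − 6) mod 24 = 4.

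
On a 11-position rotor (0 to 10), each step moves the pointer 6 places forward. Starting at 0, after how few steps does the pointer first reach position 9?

6⁻¹ ≡ 2 (mod 11) because 6·2 = 12 = 1·11 + 1.
Multiplying both sides by 2: x ≡ 2·9 = 18 ≡ 7 (mod 11).

7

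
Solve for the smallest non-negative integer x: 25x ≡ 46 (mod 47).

25⁻¹ ≡ 32 (mod 47) because 25·32 = 800 = 17·47 + 1.
So x ≡ 32·46 = 1472 ≡ 15 (mod 47).

15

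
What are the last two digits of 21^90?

By repeated squaring mod 100: 21^1≡21, 21^2≡41, 21^4≡81, 21^8≡61, 21^16≡21, 21^32≡41, 21^64≡81.
90 = 2 + 8 + 16 + 64, so 21^90 ≡ 41·61·21·81 ≡ 1 (mod 100).

01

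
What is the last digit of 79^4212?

Powers of 9 mod 10 repeat with period 2: 9, 1.
4212 mod 2 = 0, so the last digit matches 9^2 = 1.

1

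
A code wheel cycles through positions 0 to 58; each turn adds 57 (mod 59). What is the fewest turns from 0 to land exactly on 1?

29

57·29 = 1653 = 28·59 + 1, so 57⁻¹ ≡ 29 (mod 59).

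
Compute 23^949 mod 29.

20

By repeated squaring mod 29: 23^1≡23, 23^2≡7, 23^4≡20, 23^8≡23, 23^16≡7, 23^32≡20, 23^64≡23, 23^128≡7, 23^256≡20, 23^512≡23.
Since 949 = 1 + 4 + 16 + 32 + 128 + 256 + 512 in binary, 23^949 ≡ 23·20·7·20·7·20·23 ≡ 20 (mod 29).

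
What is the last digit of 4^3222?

The units digit of 4^n cycles with period 2: 4, 6, …
3222 mod 2 = 0, so the last digit matches 4^2 = 6.

6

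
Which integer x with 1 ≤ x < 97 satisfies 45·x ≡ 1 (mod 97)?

45·69 = 3105 = 32·97 + 1, so 45⁻¹ ≡ 69 (mod 97).

69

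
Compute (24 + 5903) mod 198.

5903 − 29·198 = 161, so 5903 ≡ 161 (mod 198).
(24 + 161) mod 198 = 185.

185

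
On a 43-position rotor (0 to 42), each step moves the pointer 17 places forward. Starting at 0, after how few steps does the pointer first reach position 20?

29

17⁻¹ ≡ 38 (mod 43) because 17·38 = 646 = 15·43 + 1.
So x ≡ 38·20 = 760 ≡ 29 (mod 43).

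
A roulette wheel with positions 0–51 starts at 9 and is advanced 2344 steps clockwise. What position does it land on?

13

2344 − 45·52 = 4, so 2344 ≡ 4 (mod 52).
(9 + 4) mod 52 = 13.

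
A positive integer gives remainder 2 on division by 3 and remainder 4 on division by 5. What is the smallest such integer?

14

x ≡ 2 (mod 3) gives x ∈ {2, 5, 8, 11, 14}.
The first of these with x mod 5 = 4 is 14.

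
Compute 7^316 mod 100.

Successive squares of 7 mod 100: 7^1≡7, 7^2≡49, 7^4≡1, 7^8≡1, 7^16≡1, 7^32≡1, 7^64≡1, 7^128≡1, 7^256≡1.
316 = 4 + 8 + 16 + 32 + 256, so 7^316 ≡ 1·1·1·1·1 ≡ 1 (mod 100).

1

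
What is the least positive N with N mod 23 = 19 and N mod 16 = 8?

88

x ≡ 8 (mod 16) gives x ∈ {8, 24, 40, 56, 72, 88}.
The first of these with x mod 23 = 19 is 88.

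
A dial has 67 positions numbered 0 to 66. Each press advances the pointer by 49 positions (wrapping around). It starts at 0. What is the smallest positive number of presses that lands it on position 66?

49⁻¹ ≡ 26 (mod 67) because 49·26 = 1274 = 19·67 + 1.
Multiplying both sides by 26: x ≡ 26·66 = 1716 ≡ 41 (mod 67).
Check: 49·41 = 2009 = 29·67 + 66.

41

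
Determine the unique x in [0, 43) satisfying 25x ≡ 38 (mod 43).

17

The inverse of 25 mod 43 is 31 (since 25·31 = 775 ≡ 1).
So x ≡ 31·38 = 1178 ≡ 17 (mod 43).
Check: 25·17 = 425 = 9·43 + 38.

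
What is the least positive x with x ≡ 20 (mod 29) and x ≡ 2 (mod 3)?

x ≡ 2 (mod 3) gives x ∈ {2, 5, 8, 11, 14, 17, 20}.
The first of these with x mod 29 = 20 is 20.

20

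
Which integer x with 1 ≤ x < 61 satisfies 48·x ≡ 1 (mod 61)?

14

48·14 = 672 = 11·61 + 1, so 48⁻¹ ≡ 14 (mod 61).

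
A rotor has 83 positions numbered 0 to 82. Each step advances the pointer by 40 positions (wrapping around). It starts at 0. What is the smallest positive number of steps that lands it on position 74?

40⁻¹ ≡ 27 (mod 83) because 40·27 = 1080 = 13·83 + 1.
Multiplying both sides by 27: x ≡ 27·74 = 1998 ≡ 6 (mod 83).

6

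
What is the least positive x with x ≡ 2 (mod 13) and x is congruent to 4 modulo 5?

x ≡ 4 (mod 5) gives x ∈ {4, 9, 14, 19, 24, 29, 34, 39, …}.
The first of these with x mod 13 = 2 is 54.

54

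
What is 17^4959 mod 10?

The units digit of 17^n cycles with period 4: 7, 9, 3, 1, …
4959 leaves remainder 3 on division by 4, so 17^4959 ends in 3.

3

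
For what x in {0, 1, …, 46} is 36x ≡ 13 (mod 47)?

36⁻¹ ≡ 17 (mod 47) because 36·17 = 612 = 13·47 + 1.
Multiplying both sides by 17: x ≡ 17·13 = 221 ≡ 33 (mod 47).
Check: 36·33 = 1188 = 25·47 + 13.

33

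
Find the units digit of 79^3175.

9

Powers of 9 mod 10 repeat with period 2: 9, 1.
3175 leaves remainder 1 on division by 2, so 79^3175 ends in 9.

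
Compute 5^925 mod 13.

Successive squares of 5 mod 13: 5^1≡5, 5^2≡12, 5^4≡1, 5^8≡1, 5^16≡1, 5^32≡1, 5^64≡1, 5^128≡1, 5^256≡1, 5^512≡1.
Since 925 = 1 + 4 + 8 + 16 + 128 + 256 + 512 in binary, 5^925 ≡ 5·1·1·1·1·1·1 ≡ 5 (mod 13).

5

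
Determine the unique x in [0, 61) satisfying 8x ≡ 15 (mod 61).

40

8⁻¹ ≡ 23 (mod 61) because 8·23 = 184 = 3·61 + 1.
So x ≡ 23·15 = 345 ≡ 40 (mod 61).
Check: 8·40 = 320 = 5·61 + 15.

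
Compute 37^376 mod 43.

Square-and-reduce mod 43: 37^1≡37, 37^2≡36, 37^4≡6, 37^8≡36, 37^16≡6, 37^32≡36, 37^64≡6, 37^128≡36, 37^256≡6.
376 = 8 + 16 + 32 + 64 + 256, so 37^376 ≡ 36·6·36·6·6 ≡ 6 (mod 43).

6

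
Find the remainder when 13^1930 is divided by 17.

Successive squares of 13 mod 17: 13^1≡13, 13^2≡16, 13^4≡1, 13^8≡1, 13^16≡1, 13^32≡1, 13^64≡1, 13^128≡1, 13^256≡1, 13^512≡1, 13^1024≡1.
1930 = 2 + 8 + 128 + 256 + 512 + 1024, so 13^1930 ≡ 16·1·1·1·1·1 ≡ 16 (mod 17).

16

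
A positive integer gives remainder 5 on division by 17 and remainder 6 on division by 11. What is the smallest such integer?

x ≡ 6 (mod 11) gives x ∈ {6, 17, 28, 39}.
The first of these with x mod 17 = 5 is 39.

39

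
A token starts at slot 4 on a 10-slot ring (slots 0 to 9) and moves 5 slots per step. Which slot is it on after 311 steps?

9

311·5 = 1555.
1555 = 155·10 + 5, so 1555 mod 10 = 5.
(4 + 5) mod 10 = 9.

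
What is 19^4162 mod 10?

The units digit of 19^n cycles with period 2: 9, 1, …
4162 leaves remainder 0 on division by 2, so 19^4162 ends in 1.

1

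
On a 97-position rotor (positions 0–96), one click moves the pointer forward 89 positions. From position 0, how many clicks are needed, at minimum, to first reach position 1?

97 = 1·89 + 8
89 = 11·8 + 1
8 = 8·1 + 0
Back-substituting gives 89·12 ≡ 1 (mod 97).

12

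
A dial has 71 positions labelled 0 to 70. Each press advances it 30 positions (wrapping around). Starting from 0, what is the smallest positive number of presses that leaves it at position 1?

45

71 = 2·30 + 11
30 = 2·11 + 8
11 = 1·8 + 3
8 = 2·3 + 2
3 = 1·2 + 1
2 = 2·1 + 0
Back-substituting gives 30·45 ≡ 1 (mod 71).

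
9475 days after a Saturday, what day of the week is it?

Wednesday

9475 = 1353·7 + 4, so 9475 mod 7 = 4.
Saturday + 4 days → Wednesday.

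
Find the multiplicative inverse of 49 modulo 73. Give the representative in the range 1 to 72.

73 = 1·49 + 24
49 = 2·24 + 1
24 = 24·1 + 0
Back-substituting gives 49·3 ≡ 1 (mod 73).

3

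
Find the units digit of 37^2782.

Powers of 7 mod 10 repeat with period 4: 7, 9, 3, 1.
2782 leaves remainder 2 on division by 4, so 37^2782 ends in 9.

9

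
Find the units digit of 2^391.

Powers of 2 mod 10 repeat with period 4: 2, 4, 8, 6.
391 mod 4 = 3, so the last digit matches 2^3 = 8.

8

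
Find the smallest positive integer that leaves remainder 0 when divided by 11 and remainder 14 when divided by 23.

x ≡ 0 (mod 11) gives x ∈ {0, 11, 22, 33, 44, 55, 66, 77, …}.
The first of these with x mod 23 = 14 is 198.

198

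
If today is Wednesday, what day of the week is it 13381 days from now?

Sunday

13381 = 1911·7 + 4, so 13381 mod 7 = 4.
Wednesday + 4 days → Sunday.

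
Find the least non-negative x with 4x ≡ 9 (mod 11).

4⁻¹ ≡ 3 (mod 11) because 4·3 = 12 = 1·11 + 1.
So x ≡ 3·9 = 27 ≡ 5 (mod 11).

5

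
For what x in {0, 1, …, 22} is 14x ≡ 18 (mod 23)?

21

The inverse of 14 mod 23 is 5 (since 14·5 = 70 ≡ 1).
So x ≡ 5·18 = 90 ≡ 21 (mod 23).
Check: 14·21 = 294 = 12·23 + 18.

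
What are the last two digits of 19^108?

41

Successive squares of 19 mod 100: 19^1≡19, 19^2≡61, 19^4≡21, 19^8≡41, 19^16≡81, 19^32≡61, 19^64≡21.
108 = 4 + 8 + 32 + 64, so 19^108 ≡ 21·41·61·21 ≡ 41 (mod 100).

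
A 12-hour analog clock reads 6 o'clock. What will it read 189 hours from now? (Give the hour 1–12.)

3

189 − 15·12 = 9, so 189 ≡ 9 (mod 12).
6 + 9 → 3 on a 12-hour dial.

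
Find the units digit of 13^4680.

Powers of 3 mod 10 repeat with period 4: 3, 9, 7, 1.
4680 mod 4 = 0, so the last digit matches 3^4 = 1.

1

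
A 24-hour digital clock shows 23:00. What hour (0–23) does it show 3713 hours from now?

16

3713 mod 24 = 17 (since 154·24 = 3696).
(23 + 17) mod 24 = 16.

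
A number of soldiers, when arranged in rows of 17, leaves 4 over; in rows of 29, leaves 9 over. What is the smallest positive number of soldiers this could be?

38

Since 29·10 ≡ 1 (mod 17), take x = 9 + 29·((4−9)·10 mod 17) = 9 + 29·1 = 38.
Check: 38 mod 17 = 4, 38 mod 29 = 9.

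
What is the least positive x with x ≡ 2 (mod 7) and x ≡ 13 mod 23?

x ≡ 2 (mod 7) gives x ∈ {2, 9, 16, 23, 30, 37, 44, 51, …}.
The first of these with x mod 23 = 13 is 128.

128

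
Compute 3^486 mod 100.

29

Successive squares of 3 mod 100: 3^1≡3, 3^2≡9, 3^4≡81, 3^8≡61, 3^16≡21, 3^32≡41, 3^64≡81, 3^128≡61, 3^256≡21.
486 = 2 + 4 + 32 + 64 + 128 + 256, so 3^486 ≡ 9·81·41·81·61·21 ≡ 29 (mod 100).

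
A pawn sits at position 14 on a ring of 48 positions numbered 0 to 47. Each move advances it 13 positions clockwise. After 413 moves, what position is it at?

413·13 = 5369.
5369 mod 48 = 41 (since 111·48 = 5328).
(14 + 41) mod 48 = 7.

7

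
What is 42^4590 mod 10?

Powers of 2 mod 10 repeat with period 4: 2, 4, 8, 6.
4590 leaves remainder 2 on division by 4, so 42^4590 ends in 4.

4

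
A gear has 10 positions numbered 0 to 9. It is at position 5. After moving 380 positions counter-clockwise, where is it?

380 mod 10 = 0 (since 38·10 = 380).
(5 − 0) mod 10 = 5.

5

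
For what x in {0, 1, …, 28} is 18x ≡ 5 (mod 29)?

18

18⁻¹ ≡ 21 (mod 29) because 18·21 = 378 = 13·29 + 1.
So x ≡ 21·5 = 105 ≡ 18 (mod 29).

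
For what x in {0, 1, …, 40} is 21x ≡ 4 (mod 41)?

8

The inverse of 21 mod 41 is 2 (since 21·2 = 42 ≡ 1).
Multiplying both sides by 2: x ≡ 2·4 = 8 ≡ 8 (mod 41).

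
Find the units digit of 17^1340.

1

The units digit of 17^n cycles with period 4: 7, 9, 3, 1, …
1340 leaves remainder 0 on division by 4, so 17^1340 ends in 1.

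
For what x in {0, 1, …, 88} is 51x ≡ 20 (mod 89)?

The inverse of 51 mod 89 is 7 (since 51·7 = 357 ≡ 1).
So x ≡ 7·20 = 140 ≡ 51 (mod 89).

51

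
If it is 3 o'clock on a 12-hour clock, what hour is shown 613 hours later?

4

613 mod 12 = 1 (since 51·12 = 612).
3 + 1 → 4 on a 12-hour dial.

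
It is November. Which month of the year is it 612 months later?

612 mod 12 = 0 (since 51·12 = 612).
November + 0 months → November.

November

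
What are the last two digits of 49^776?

01

Square-and-reduce mod 100: 49^1≡49, 49^2≡1, 49^4≡1, 49^8≡1, 49^16≡1, 49^32≡1, 49^64≡1, 49^128≡1, 49^256≡1, 49^512≡1.
776 = 8 + 256 + 512, so 49^776 ≡ 1·1·1 ≡ 1 (mod 100).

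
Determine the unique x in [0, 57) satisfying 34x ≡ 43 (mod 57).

13

34⁻¹ ≡ 52 (mod 57) because 34·52 = 1768 = 31·57 + 1.
Multiplying both sides by 52: x ≡ 52·43 = 2236 ≡ 13 (mod 57).
Check: 34·13 = 442 = 7·57 + 43.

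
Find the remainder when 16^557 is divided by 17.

16

Square-and-reduce mod 17: 16^1≡16, 16^2≡1, 16^4≡1, 16^8≡1, 16^16≡1, 16^32≡1, 16^64≡1, 16^128≡1, 16^256≡1, 16^512≡1.
Since 557 = 1 + 4 + 8 + 32 + 512 in binary, 16^557 ≡ 16·1·1·1·1 ≡ 16 (mod 17).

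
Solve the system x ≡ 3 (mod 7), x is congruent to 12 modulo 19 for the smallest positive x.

x ≡ 3 (mod 7) gives x ∈ {3, 10, 17, 24, 31}.
The first of these with x mod 19 = 12 is 31.

31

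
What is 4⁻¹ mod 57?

57 = 14·4 + 1
4 = 4·1 + 0
Back-substituting gives 4·43 ≡ 1 (mod 57).

43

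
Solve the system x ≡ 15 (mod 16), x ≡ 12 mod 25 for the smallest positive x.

287

Since 25·9 ≡ 1 (mod 16), take x = 12 + 25·((15−12)·9 mod 16) = 12 + 25·11 = 287.
Check: 287 mod 16 = 15, 287 mod 25 = 12.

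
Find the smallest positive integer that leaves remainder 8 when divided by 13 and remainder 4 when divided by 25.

x ≡ 8 (mod 13) gives x ∈ {8, 21, 34, 47, 60, 73, 86, 99, …}.
The first of these with x mod 25 = 4 is 229.

229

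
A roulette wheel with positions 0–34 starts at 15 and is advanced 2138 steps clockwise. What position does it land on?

18

2138 = 61·35 + 3, so 2138 mod 35 = 3.
(15 + 3) mod 35 = 18.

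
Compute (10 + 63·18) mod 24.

16

63·18 = 1134.
1134 = 47·24 + 6, so 1134 mod 24 = 6.
(10 + 6) mod 24 = 16.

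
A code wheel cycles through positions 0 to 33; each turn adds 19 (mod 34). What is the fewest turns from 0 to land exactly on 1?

9

34 = 1·19 + 15
19 = 1·15 + 4
15 = 3·4 + 3
4 = 1·3 + 1
3 = 3·1 + 0
Back-substituting gives 19·9 ≡ 1 (mod 34).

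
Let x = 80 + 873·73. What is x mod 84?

53

873·73 = 63729.
Dividing 63729 by 84 gives quotient 758 and remainder 57.
(80 + 57) mod 84 = 53.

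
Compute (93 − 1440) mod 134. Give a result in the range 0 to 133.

1440 mod 134 = 100 (since 10·134 = 1340).
(93 − 100) mod 134 = 127.

127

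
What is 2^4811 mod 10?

8

Powers of 2 mod 10 repeat with period 4: 2, 4, 8, 6.
4811 mod 4 = 3, so the last digit matches 2^3 = 8.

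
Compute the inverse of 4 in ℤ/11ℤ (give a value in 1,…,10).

3

4·3 = 12 = 1·11 + 1, so 4⁻¹ ≡ 3 (mod 11).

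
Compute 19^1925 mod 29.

17

Square-and-reduce mod 29: 19^1≡19, 19^2≡13, 19^4≡24, 19^8≡25, 19^16≡16, 19^32≡24, 19^64≡25, 19^128≡16, 19^256≡24, 19^512≡25, 19^1024≡16.
Since 1925 = 1 + 4 + 128 + 256 + 512 + 1024 in binary, 19^1925 ≡ 19·24·16·24·25·16 ≡ 17 (mod 29).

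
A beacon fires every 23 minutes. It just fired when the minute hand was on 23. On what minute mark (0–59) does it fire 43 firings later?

52

43·23 = 989.
989 = 16·60 + 29, so 989 mod 60 = 29.
(23 + 29) mod 60 = 52.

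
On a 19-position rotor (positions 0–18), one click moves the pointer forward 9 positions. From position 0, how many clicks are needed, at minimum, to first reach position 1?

9·17 = 153 = 8·19 + 1, so 9⁻¹ ≡ 17 (mod 19).

17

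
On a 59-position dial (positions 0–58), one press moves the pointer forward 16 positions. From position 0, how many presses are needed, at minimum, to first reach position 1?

48

16·48 = 768 = 13·59 + 1, so 16⁻¹ ≡ 48 (mod 59).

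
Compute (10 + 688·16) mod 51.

688·16 = 11008.
Dividing 11008 by 51 gives quotient 215 and remainder 43.
(10 + 43) mod 51 = 2.

2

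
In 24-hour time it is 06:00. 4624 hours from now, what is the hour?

Dividing 4624 by 24 gives quotient 192 and remainder 16.
(6 + 16) mod 24 = 22.

22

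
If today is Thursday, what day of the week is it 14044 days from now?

Saturday

14044 = 2006·7 + 2, so 14044 mod 7 = 2.
Thursday + 2 days → Saturday.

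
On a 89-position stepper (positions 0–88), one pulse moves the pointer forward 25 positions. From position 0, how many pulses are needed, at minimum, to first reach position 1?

57

89 = 3·25 + 14
25 = 1·14 + 11
14 = 1·11 + 3
11 = 3·3 + 2
3 = 1·2 + 1
2 = 2·1 + 0
Back-substituting gives 25·57 ≡ 1 (mod 89).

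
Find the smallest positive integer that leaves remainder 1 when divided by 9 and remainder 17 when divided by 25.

x ≡ 1 (mod 9) gives x ∈ {1, 10, 19, 28, 37, 46, 55, 64, …}.
The first of these with x mod 25 = 17 is 217.

217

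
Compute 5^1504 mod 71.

Successive squares of 5 mod 71: 5^1≡5, 5^2≡25, 5^4≡57, 5^8≡54, 5^16≡5, 5^32≡25, 5^64≡57, 5^128≡54, 5^256≡5, 5^512≡25, 5^1024≡57.
Since 1504 = 32 + 64 + 128 + 256 + 1024 in binary, 5^1504 ≡ 25·57·54·5·57 ≡ 57 (mod 71).

57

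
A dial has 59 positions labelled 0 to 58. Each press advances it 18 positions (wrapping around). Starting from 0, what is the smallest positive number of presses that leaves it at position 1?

59 = 3·18 + 5
18 = 3·5 + 3
5 = 1·3 + 2
3 = 1·2 + 1
2 = 2·1 + 0
Back-substituting gives 18·23 ≡ 1 (mod 59).

23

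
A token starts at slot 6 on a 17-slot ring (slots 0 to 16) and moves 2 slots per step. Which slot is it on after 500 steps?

500·2 = 1000.
1000 mod 17 = 14 (since 58·17 = 986).
(6 + 14) mod 17 = 3.

3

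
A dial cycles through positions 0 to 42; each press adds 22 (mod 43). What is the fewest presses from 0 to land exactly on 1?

2

22·2 = 44 = 1·43 + 1, so 22⁻¹ ≡ 2 (mod 43).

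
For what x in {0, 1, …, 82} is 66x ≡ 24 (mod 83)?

23

The inverse of 66 mod 83 is 39 (since 66·39 = 2574 ≡ 1).
Multiplying both sides by 39: x ≡ 39·24 = 936 ≡ 23 (mod 83).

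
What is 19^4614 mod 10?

1

Powers of 9 mod 10 repeat with period 2: 9, 1.
4614 leaves remainder 0 on division by 2, so 19^4614 ends in 1.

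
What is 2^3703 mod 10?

The units digit of 2^n cycles with period 4: 2, 4, 8, 6, …
3703 mod 4 = 3, so the last digit matches 2^3 = 8.

8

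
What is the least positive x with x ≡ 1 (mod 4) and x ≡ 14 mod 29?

101

x ≡ 1 (mod 4) gives x ∈ {1, 5, 9, 13, 17, 21, 25, 29, …}.
The first of these with x mod 29 = 14 is 101.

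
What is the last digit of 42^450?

4

The units digit of 42^n cycles with period 4: 2, 4, 8, 6, …
450 mod 4 = 2, so the last digit matches 2^2 = 4.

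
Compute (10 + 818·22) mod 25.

6

818·22 = 17996.
17996 = 719·25 + 21, so 17996 mod 25 = 21.
(10 + 21) mod 25 = 6.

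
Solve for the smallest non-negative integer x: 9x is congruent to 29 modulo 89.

The inverse of 9 mod 89 is 10 (since 9·10 = 90 ≡ 1).
So x ≡ 10·29 = 290 ≡ 23 (mod 89).

23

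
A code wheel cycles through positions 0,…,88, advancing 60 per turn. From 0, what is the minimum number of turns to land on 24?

36

The inverse of 60 mod 89 is 46 (since 60·46 = 2760 ≡ 1).
Multiplying both sides by 46: x ≡ 46·24 = 1104 ≡ 36 (mod 89).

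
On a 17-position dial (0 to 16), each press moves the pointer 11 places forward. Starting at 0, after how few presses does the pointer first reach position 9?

The inverse of 11 mod 17 is 14 (since 11·14 = 154 ≡ 1).
Multiplying both sides by 14: x ≡ 14·9 = 126 ≡ 7 (mod 17).
Check: 11·7 = 77 = 4·17 + 9.

7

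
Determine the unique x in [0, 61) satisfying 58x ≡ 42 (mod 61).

58⁻¹ ≡ 20 (mod 61) because 58·20 = 1160 = 19·61 + 1.
So x ≡ 20·42 = 840 ≡ 47 (mod 61).
Check: 58·47 = 2726 = 44·61 + 42.

47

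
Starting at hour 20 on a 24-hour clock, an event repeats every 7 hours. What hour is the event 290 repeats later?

10

290·7 = 2030.
2030 mod 24 = 14 (since 84·24 = 2016).
(20 + 14) mod 24 = 10.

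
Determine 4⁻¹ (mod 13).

10

13 = 3·4 + 1
4 = 4·1 + 0
Back-substituting gives 4·10 ≡ 1 (mod 13).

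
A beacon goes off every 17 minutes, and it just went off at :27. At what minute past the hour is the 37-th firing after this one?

37·17 = 629.
Dividing 629 by 60 gives quotient 10 and remainder 29.
(27 + 29) mod 60 = 56.

56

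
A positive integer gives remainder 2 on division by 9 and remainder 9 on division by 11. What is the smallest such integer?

20

x ≡ 2 (mod 9) gives x ∈ {2, 11, 20}.
The first of these with x mod 11 = 9 is 20.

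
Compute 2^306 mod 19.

Square-and-reduce mod 19: 2^1≡2, 2^2≡4, 2^4≡16, 2^8≡9, 2^16≡5, 2^32≡6, 2^64≡17, 2^128≡4, 2^256≡16.
Since 306 = 2 + 16 + 32 + 256 in binary, 2^306 ≡ 4·5·6·16 ≡ 1 (mod 19).

1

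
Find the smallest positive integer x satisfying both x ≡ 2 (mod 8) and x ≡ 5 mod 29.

Since 29·5 ≡ 1 (mod 8), take x = 5 + 29·((2−5)·5 mod 8) = 5 + 29·1 = 34.
Check: 34 mod 8 = 2, 34 mod 29 = 5.

34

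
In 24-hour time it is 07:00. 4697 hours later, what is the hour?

4697 − 195·24 = 17, so 4697 ≡ 17 (mod 24).
(7 + 17) mod 24 = 0.

0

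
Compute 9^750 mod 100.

1

Successive squares of 9 mod 100: 9^1≡9, 9^2≡81, 9^4≡61, 9^8≡21, 9^16≡41, 9^32≡81, 9^64≡61, 9^128≡21, 9^256≡41, 9^512≡81.
750 = 2 + 4 + 8 + 32 + 64 + 128 + 512, so 9^750 ≡ 81·61·21·81·61·21·81 ≡ 1 (mod 100).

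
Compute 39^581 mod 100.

By repeated squaring mod 100: 39^1≡39, 39^2≡21, 39^4≡41, 39^8≡81, 39^16≡61, 39^32≡21, 39^64≡41, 39^128≡81, 39^256≡61, 39^512≡21.
581 = 1 + 4 + 64 + 512, so 39^581 ≡ 39·41·41·21 ≡ 39 (mod 100).

39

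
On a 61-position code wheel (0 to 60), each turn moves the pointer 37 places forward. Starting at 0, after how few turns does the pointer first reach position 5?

37⁻¹ ≡ 33 (mod 61) because 37·33 = 1221 = 20·61 + 1.
Multiplying both sides by 33: x ≡ 33·5 = 165 ≡ 43 (mod 61).

43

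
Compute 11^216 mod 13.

1

Square-and-reduce mod 13: 11^1≡11, 11^2≡4, 11^4≡3, 11^8≡9, 11^16≡3, 11^32≡9, 11^64≡3, 11^128≡9.
216 = 8 + 16 + 64 + 128, so 11^216 ≡ 9·3·3·9 ≡ 1 (mod 13).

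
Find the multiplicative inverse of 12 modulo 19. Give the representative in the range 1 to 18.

8

12·8 = 96 = 5·19 + 1, so 12⁻¹ ≡ 8 (mod 19).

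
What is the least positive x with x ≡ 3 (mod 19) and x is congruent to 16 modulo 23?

x ≡ 3 (mod 19) gives x ∈ {3, 22, 41, 60, 79, 98, 117, 136, …}.
The first of these with x mod 23 = 16 is 269.

269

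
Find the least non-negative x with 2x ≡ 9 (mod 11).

The inverse of 2 mod 11 is 6 (since 2·6 = 12 ≡ 1).
So x ≡ 6·9 = 54 ≡ 10 (mod 11).

10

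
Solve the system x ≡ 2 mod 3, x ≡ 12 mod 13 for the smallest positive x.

38

Since 13·1 ≡ 1 (mod 3), take x = 12 + 13·((2−12)·1 mod 3) = 12 + 13·2 = 38.
Check: 38 mod 3 = 2, 38 mod 13 = 12.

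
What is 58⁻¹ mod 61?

61 = 1·58 + 3
58 = 19·3 + 1
3 = 3·1 + 0
Back-substituting gives 58·20 ≡ 1 (mod 61).

20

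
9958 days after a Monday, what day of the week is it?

9958 mod 7 = 4 (since 1422·7 = 9954).
Monday + 4 days → Friday.

Friday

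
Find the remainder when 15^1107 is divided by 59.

45

By repeated squaring mod 59: 15^1≡15, 15^2≡48, 15^4≡3, 15^8≡9, 15^16≡22, 15^32≡12, 15^64≡26, 15^128≡27, 15^256≡21, 15^512≡28, 15^1024≡17.
Since 1107 = 1 + 2 + 16 + 64 + 1024 in binary, 15^1107 ≡ 15·48·22·26·17 ≡ 45 (mod 59).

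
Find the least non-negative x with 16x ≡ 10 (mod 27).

4

The inverse of 16 mod 27 is 22 (since 16·22 = 352 ≡ 1).
Multiplying both sides by 22: x ≡ 22·10 = 220 ≡ 4 (mod 27).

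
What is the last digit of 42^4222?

4

Powers of 2 mod 10 repeat with period 4: 2, 4, 8, 6.
4222 leaves remainder 2 on division by 4, so 42^4222 ends in 4.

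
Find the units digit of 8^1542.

The units digit of 8^n cycles with period 4: 8, 4, 2, 6, …
1542 leaves remainder 2 on division by 4, so 8^1542 ends in 4.

4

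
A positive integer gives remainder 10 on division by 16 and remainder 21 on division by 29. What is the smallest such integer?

282

x ≡ 10 (mod 16) gives x ∈ {10, 26, 42, 58, 74, 90, 106, 122, …}.
The first of these with x mod 29 = 21 is 282.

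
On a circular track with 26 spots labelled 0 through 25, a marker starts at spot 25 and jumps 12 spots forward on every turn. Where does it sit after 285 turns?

13

285·12 = 3420.
3420 − 131·26 = 14, so 3420 ≡ 14 (mod 26).
(25 + 14) mod 26 = 13.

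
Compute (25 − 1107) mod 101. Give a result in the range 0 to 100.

29

Dividing 1107 by 101 gives quotient 10 and remainder 97.
(25 − 97) mod 101 = 29.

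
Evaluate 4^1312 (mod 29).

By repeated squaring mod 29: 4^1≡4, 4^2≡16, 4^4≡24, 4^8≡25, 4^16≡16, 4^32≡24, 4^64≡25, 4^128≡16, 4^256≡24, 4^512≡25, 4^1024≡16.
1312 = 32 + 256 + 1024, so 4^1312 ≡ 24·24·16 ≡ 23 (mod 29).

23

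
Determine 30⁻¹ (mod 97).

30·55 = 1650 = 17·97 + 1, so 30⁻¹ ≡ 55 (mod 97).

55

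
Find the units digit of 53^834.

9

The units digit of 53^n cycles with period 4: 3, 9, 7, 1, …
834 leaves remainder 2 on division by 4, so 53^834 ends in 9.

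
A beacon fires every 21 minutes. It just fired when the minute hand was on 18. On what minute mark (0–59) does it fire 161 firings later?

161·21 = 3381.
Dividing 3381 by 60 gives quotient 56 and remainder 21.
(18 + 21) mod 60 = 39.

39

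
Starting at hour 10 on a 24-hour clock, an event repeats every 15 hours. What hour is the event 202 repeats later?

16

202·15 = 3030.
3030 = 126·24 + 6, so 3030 mod 24 = 6.
(10 + 6) mod 24 = 16.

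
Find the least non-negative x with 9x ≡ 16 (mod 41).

20

9⁻¹ ≡ 32 (mod 41) because 9·32 = 288 = 7·41 + 1.
So x ≡ 32·16 = 512 ≡ 20 (mod 41).
Check: 9·20 = 180 = 4·41 + 16.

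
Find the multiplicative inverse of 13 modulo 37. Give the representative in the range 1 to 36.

13·20 = 260 = 7·37 + 1, so 13⁻¹ ≡ 20 (mod 37).

20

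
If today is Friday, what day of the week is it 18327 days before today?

Thursday

18327 − 2618·7 = 1, so 18327 ≡ 1 (mod 7).
Friday − 1 day → Thursday.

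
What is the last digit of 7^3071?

Last digits of 7^n: 7, 9, 3, 1 (period 4).
3071 leaves remainder 3 on division by 4, so 7^3071 ends in 3.

3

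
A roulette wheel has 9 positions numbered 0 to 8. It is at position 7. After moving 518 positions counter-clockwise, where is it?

518 mod 9 = 5 (since 57·9 = 513).
(7 − 5) mod 9 = 2.

2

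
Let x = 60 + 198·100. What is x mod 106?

38

198·100 = 19800.
Dividing 19800 by 106 gives quotient 186 and remainder 84.
(60 + 84) mod 106 = 38.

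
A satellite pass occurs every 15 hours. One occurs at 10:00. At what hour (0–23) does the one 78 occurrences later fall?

78·15 = 1170.
1170 − 48·24 = 18, so 1170 ≡ 18 (mod 24).
(10 + 18) mod 24 = 4.

4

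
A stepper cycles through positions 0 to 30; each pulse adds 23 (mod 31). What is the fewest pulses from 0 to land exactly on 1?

31 = 1·23 + 8
23 = 2·8 + 7
8 = 1·7 + 1
7 = 7·1 + 0
Back-substituting gives 23·27 ≡ 1 (mod 31).

27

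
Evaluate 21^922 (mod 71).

By repeated squaring mod 71: 21^1≡21, 21^2≡15, 21^4≡12, 21^8≡2, 21^16≡4, 21^32≡16, 21^64≡43, 21^128≡3, 21^256≡9, 21^512≡10.
Since 922 = 2 + 8 + 16 + 128 + 256 + 512 in binary, 21^922 ≡ 15·2·4·3·9·10 ≡ 24 (mod 71).

24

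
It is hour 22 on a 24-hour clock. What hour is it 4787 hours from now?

Dividing 4787 by 24 gives quotient 199 and remainder 11.
(22 + 11) mod 24 = 9.

9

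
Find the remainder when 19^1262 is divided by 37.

By repeated squaring mod 37: 19^1≡19, 19^2≡28, 19^4≡7, 19^8≡12, 19^16≡33, 19^32≡16, 19^64≡34, 19^128≡9, 19^256≡7, 19^512≡12, 19^1024≡33.
Since 1262 = 2 + 4 + 8 + 32 + 64 + 128 + 1024 in binary, 19^1262 ≡ 28·7·12·16·34·9·33 ≡ 28 (mod 37).

28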